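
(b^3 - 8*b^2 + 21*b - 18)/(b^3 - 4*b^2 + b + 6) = (b - 3)/(b + 1)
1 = 1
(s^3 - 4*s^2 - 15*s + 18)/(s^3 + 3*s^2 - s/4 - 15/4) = 4*(s^2 - 3*s - 18)/(4*s^2 + 16*s + 15)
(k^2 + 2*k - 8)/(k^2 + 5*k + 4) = (k - 2)/(k + 1)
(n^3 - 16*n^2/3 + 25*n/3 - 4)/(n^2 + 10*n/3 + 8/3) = (3*n^3 - 16*n^2 + 25*n - 12)/(3*n^2 + 10*n + 8)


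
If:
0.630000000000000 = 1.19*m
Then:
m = 0.53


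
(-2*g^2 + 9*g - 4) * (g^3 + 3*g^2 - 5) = -2*g^5 + 3*g^4 + 23*g^3 - 2*g^2 - 45*g + 20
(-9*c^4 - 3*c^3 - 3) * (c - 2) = -9*c^5 + 15*c^4 + 6*c^3 - 3*c + 6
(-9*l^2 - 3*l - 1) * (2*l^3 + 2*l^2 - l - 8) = -18*l^5 - 24*l^4 + l^3 + 73*l^2 + 25*l + 8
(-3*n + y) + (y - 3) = -3*n + 2*y - 3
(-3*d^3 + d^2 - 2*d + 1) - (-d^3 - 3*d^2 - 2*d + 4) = -2*d^3 + 4*d^2 - 3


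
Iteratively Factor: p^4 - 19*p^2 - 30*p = (p + 3)*(p^3 - 3*p^2 - 10*p) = (p + 2)*(p + 3)*(p^2 - 5*p) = p*(p + 2)*(p + 3)*(p - 5)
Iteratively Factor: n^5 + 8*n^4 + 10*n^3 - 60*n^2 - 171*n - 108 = (n - 3)*(n^4 + 11*n^3 + 43*n^2 + 69*n + 36) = (n - 3)*(n + 1)*(n^3 + 10*n^2 + 33*n + 36) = (n - 3)*(n + 1)*(n + 3)*(n^2 + 7*n + 12) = (n - 3)*(n + 1)*(n + 3)^2*(n + 4)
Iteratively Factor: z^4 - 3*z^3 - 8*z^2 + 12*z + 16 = (z + 1)*(z^3 - 4*z^2 - 4*z + 16) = (z - 2)*(z + 1)*(z^2 - 2*z - 8) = (z - 2)*(z + 1)*(z + 2)*(z - 4)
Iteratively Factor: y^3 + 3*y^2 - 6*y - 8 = (y - 2)*(y^2 + 5*y + 4) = (y - 2)*(y + 1)*(y + 4)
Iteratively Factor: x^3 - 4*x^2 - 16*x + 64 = (x - 4)*(x^2 - 16) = (x - 4)*(x + 4)*(x - 4)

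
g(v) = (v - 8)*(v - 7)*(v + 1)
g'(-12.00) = 809.00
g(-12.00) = -4180.00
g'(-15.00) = 1136.00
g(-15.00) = -7084.00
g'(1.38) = 8.07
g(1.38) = 88.55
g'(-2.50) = 129.75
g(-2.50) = -149.62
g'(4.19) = -23.65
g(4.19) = 55.56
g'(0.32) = 32.35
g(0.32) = 67.72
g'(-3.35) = 168.47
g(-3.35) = -276.06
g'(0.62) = 24.79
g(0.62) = 76.28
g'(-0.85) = 66.97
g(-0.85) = 10.42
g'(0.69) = 23.11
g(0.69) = 77.95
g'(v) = (v - 8)*(v - 7) + (v - 8)*(v + 1) + (v - 7)*(v + 1)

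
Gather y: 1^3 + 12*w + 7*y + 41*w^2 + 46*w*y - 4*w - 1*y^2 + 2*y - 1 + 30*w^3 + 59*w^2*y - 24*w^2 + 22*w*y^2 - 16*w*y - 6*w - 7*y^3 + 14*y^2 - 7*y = 30*w^3 + 17*w^2 + 2*w - 7*y^3 + y^2*(22*w + 13) + y*(59*w^2 + 30*w + 2)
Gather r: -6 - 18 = -24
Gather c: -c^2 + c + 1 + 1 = -c^2 + c + 2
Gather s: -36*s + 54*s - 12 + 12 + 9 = 18*s + 9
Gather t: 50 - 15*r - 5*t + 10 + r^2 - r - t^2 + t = r^2 - 16*r - t^2 - 4*t + 60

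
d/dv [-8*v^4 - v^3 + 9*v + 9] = -32*v^3 - 3*v^2 + 9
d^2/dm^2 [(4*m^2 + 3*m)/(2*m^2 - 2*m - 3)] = 4*(14*m^3 + 36*m^2 + 27*m + 9)/(8*m^6 - 24*m^5 - 12*m^4 + 64*m^3 + 18*m^2 - 54*m - 27)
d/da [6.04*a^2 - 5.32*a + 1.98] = 12.08*a - 5.32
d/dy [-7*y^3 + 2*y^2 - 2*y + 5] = -21*y^2 + 4*y - 2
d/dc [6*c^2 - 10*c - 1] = 12*c - 10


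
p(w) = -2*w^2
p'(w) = -4*w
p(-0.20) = -0.08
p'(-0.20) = 0.80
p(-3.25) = -21.12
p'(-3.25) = 13.00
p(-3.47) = -24.08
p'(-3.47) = 13.88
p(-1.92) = -7.37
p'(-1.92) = 7.68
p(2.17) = -9.42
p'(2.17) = -8.68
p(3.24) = -21.00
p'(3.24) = -12.96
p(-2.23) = -9.95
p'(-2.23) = 8.92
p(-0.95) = -1.80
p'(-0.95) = 3.80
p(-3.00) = -18.00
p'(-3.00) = 12.00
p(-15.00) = -450.00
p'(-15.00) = 60.00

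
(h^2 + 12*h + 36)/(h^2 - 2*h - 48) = (h + 6)/(h - 8)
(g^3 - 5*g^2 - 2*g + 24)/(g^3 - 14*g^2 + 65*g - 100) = (g^2 - g - 6)/(g^2 - 10*g + 25)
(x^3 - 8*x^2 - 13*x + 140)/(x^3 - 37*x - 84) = (x - 5)/(x + 3)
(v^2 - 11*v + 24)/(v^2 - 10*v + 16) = (v - 3)/(v - 2)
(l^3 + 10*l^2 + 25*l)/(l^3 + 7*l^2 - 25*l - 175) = l*(l + 5)/(l^2 + 2*l - 35)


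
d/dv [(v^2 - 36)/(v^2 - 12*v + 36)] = -12/(v^2 - 12*v + 36)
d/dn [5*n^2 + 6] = 10*n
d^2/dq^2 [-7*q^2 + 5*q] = -14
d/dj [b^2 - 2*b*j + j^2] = -2*b + 2*j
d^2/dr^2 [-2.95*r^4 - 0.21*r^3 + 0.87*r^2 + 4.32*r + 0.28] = -35.4*r^2 - 1.26*r + 1.74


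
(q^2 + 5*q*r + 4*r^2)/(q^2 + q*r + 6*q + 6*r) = (q + 4*r)/(q + 6)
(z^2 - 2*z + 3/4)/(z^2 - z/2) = (z - 3/2)/z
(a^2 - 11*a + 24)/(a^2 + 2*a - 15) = (a - 8)/(a + 5)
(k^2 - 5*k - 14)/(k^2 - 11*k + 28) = (k + 2)/(k - 4)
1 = 1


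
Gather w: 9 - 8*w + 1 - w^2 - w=-w^2 - 9*w + 10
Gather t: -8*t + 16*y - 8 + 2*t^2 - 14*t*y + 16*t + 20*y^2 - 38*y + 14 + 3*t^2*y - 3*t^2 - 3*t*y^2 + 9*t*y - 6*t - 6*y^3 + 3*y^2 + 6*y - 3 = t^2*(3*y - 1) + t*(-3*y^2 - 5*y + 2) - 6*y^3 + 23*y^2 - 16*y + 3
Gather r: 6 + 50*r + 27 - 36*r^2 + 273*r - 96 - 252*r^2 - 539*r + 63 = -288*r^2 - 216*r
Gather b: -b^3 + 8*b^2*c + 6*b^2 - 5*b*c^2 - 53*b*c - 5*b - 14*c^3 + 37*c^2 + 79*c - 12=-b^3 + b^2*(8*c + 6) + b*(-5*c^2 - 53*c - 5) - 14*c^3 + 37*c^2 + 79*c - 12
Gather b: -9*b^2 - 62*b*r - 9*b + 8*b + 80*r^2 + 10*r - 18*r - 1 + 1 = -9*b^2 + b*(-62*r - 1) + 80*r^2 - 8*r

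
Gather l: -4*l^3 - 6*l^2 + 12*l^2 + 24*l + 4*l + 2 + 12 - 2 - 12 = -4*l^3 + 6*l^2 + 28*l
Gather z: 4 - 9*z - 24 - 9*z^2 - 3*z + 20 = -9*z^2 - 12*z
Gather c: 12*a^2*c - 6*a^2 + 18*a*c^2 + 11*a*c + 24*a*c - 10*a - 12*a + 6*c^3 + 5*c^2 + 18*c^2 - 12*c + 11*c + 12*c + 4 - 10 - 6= -6*a^2 - 22*a + 6*c^3 + c^2*(18*a + 23) + c*(12*a^2 + 35*a + 11) - 12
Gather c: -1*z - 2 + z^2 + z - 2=z^2 - 4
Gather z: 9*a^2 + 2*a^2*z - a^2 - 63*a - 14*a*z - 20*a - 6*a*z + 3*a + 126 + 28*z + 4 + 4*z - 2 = 8*a^2 - 80*a + z*(2*a^2 - 20*a + 32) + 128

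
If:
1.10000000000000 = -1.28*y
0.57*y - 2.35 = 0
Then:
No Solution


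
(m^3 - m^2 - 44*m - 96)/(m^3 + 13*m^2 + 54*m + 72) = (m - 8)/(m + 6)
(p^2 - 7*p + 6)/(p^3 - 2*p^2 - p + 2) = (p - 6)/(p^2 - p - 2)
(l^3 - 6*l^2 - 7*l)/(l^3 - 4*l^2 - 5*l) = (l - 7)/(l - 5)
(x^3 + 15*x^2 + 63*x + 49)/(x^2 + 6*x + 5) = (x^2 + 14*x + 49)/(x + 5)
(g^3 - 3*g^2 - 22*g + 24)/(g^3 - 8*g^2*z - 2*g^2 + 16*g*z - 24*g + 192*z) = (1 - g)/(-g + 8*z)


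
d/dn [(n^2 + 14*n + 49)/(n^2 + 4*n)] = 2*(-5*n^2 - 49*n - 98)/(n^2*(n^2 + 8*n + 16))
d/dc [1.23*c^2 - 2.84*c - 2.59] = 2.46*c - 2.84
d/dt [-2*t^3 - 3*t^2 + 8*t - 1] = -6*t^2 - 6*t + 8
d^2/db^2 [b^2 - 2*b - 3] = 2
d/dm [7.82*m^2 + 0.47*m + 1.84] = 15.64*m + 0.47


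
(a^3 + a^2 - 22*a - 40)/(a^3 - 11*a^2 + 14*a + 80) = (a + 4)/(a - 8)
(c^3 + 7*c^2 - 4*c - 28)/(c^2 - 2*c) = c + 9 + 14/c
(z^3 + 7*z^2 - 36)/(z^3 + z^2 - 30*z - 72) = (z^2 + 4*z - 12)/(z^2 - 2*z - 24)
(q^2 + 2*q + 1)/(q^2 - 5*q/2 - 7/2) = 2*(q + 1)/(2*q - 7)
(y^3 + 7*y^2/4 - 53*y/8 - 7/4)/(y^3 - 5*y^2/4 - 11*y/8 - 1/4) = (2*y + 7)/(2*y + 1)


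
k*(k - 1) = k^2 - k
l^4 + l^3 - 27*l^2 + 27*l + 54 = (l - 3)^2*(l + 1)*(l + 6)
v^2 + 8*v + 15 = (v + 3)*(v + 5)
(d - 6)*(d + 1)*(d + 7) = d^3 + 2*d^2 - 41*d - 42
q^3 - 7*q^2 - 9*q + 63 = (q - 7)*(q - 3)*(q + 3)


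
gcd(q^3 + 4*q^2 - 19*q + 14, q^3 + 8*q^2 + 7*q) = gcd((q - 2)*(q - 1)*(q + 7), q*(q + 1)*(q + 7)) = q + 7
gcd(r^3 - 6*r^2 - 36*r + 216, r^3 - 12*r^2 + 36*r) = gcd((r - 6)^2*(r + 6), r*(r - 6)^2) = r^2 - 12*r + 36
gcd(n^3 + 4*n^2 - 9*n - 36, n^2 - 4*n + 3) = n - 3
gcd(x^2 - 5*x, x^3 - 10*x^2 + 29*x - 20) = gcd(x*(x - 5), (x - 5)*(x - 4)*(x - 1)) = x - 5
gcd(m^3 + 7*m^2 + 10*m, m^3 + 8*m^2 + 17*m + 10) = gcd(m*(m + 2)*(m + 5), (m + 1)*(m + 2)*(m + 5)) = m^2 + 7*m + 10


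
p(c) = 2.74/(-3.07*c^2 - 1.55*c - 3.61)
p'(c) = 2.74*(6.14*c + 1.55)/(-3.07*c^2 - 1.55*c - 3.61)^2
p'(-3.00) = -0.07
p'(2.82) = 0.05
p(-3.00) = -0.10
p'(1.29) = 0.23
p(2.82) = -0.08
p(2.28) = -0.12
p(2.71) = -0.09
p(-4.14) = -0.06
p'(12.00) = 0.00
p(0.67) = -0.45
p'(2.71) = 0.05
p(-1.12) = -0.48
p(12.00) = -0.01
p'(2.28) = 0.08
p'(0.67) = 0.43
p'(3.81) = 0.02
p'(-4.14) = -0.03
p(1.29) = -0.26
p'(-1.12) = -0.45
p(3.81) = -0.05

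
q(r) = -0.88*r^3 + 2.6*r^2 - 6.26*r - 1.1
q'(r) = -2.64*r^2 + 5.2*r - 6.26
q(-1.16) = 11.03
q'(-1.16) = -15.84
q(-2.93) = 61.70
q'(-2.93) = -44.16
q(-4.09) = 128.20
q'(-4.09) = -71.69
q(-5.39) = 245.98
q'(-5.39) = -110.99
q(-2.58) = 47.47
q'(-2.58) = -37.25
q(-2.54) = 46.00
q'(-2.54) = -36.50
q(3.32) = -25.43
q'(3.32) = -18.10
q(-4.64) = 171.83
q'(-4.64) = -87.23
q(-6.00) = 320.14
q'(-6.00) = -132.50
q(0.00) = -1.10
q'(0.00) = -6.26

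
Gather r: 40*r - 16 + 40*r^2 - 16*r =40*r^2 + 24*r - 16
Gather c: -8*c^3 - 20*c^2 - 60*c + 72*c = -8*c^3 - 20*c^2 + 12*c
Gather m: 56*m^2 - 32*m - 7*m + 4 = 56*m^2 - 39*m + 4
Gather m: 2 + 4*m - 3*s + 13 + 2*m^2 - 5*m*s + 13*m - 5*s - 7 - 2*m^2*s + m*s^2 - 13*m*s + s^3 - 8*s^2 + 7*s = m^2*(2 - 2*s) + m*(s^2 - 18*s + 17) + s^3 - 8*s^2 - s + 8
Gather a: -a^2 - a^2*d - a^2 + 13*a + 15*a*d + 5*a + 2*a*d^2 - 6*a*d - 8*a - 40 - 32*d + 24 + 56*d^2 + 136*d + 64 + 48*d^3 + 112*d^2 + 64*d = a^2*(-d - 2) + a*(2*d^2 + 9*d + 10) + 48*d^3 + 168*d^2 + 168*d + 48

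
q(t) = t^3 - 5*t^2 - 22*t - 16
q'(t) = 3*t^2 - 10*t - 22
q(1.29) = -50.55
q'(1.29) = -29.91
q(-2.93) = -19.62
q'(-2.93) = 33.05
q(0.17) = -19.88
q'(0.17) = -23.61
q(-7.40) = -532.22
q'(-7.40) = 216.28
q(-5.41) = -201.66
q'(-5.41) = 119.90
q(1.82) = -66.57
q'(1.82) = -30.26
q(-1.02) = 0.18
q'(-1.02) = -8.68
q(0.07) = -17.56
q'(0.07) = -22.69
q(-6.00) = -280.00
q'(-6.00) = 146.00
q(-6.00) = -280.00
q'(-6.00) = 146.00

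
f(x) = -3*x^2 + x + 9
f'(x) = 1 - 6*x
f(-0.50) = 7.75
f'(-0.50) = 4.00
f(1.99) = -0.89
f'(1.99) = -10.94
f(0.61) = 8.49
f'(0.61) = -2.66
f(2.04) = -1.44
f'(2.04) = -11.24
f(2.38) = -5.61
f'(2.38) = -13.28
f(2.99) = -14.83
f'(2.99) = -16.94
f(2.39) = -5.75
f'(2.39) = -13.34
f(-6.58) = -127.47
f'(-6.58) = 40.48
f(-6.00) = -105.00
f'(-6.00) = 37.00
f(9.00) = -225.00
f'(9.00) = -53.00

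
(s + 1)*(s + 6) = s^2 + 7*s + 6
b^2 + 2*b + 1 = (b + 1)^2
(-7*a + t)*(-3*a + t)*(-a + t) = -21*a^3 + 31*a^2*t - 11*a*t^2 + t^3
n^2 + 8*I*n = n*(n + 8*I)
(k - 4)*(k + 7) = k^2 + 3*k - 28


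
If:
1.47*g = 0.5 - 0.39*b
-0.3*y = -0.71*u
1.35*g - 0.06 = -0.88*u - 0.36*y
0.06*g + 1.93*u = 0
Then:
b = 1.11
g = 0.05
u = -0.00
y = -0.00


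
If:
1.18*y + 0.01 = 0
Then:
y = -0.01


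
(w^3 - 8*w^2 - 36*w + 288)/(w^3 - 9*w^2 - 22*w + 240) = (w + 6)/(w + 5)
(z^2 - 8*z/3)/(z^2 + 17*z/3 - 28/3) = z*(3*z - 8)/(3*z^2 + 17*z - 28)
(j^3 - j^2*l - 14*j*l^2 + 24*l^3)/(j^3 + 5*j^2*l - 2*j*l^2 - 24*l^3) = (j - 3*l)/(j + 3*l)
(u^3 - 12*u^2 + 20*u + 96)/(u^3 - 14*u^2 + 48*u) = (u + 2)/u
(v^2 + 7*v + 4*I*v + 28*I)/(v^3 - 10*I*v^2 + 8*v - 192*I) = (v + 7)/(v^2 - 14*I*v - 48)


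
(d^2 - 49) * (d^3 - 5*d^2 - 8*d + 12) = d^5 - 5*d^4 - 57*d^3 + 257*d^2 + 392*d - 588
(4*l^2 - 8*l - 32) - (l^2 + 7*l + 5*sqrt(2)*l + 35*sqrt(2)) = 3*l^2 - 15*l - 5*sqrt(2)*l - 35*sqrt(2) - 32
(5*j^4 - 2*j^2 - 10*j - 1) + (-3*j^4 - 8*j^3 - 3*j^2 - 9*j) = 2*j^4 - 8*j^3 - 5*j^2 - 19*j - 1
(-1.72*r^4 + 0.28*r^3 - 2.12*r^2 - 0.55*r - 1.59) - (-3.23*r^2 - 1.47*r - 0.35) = -1.72*r^4 + 0.28*r^3 + 1.11*r^2 + 0.92*r - 1.24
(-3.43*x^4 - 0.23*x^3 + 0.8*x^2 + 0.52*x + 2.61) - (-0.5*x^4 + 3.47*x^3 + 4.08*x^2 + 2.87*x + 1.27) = -2.93*x^4 - 3.7*x^3 - 3.28*x^2 - 2.35*x + 1.34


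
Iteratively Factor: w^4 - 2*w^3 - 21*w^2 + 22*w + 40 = (w + 1)*(w^3 - 3*w^2 - 18*w + 40) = (w + 1)*(w + 4)*(w^2 - 7*w + 10) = (w - 5)*(w + 1)*(w + 4)*(w - 2)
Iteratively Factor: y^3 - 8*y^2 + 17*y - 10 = (y - 5)*(y^2 - 3*y + 2) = (y - 5)*(y - 1)*(y - 2)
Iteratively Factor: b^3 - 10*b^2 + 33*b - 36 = (b - 4)*(b^2 - 6*b + 9) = (b - 4)*(b - 3)*(b - 3)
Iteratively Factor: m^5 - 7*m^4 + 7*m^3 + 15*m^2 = (m - 5)*(m^4 - 2*m^3 - 3*m^2) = m*(m - 5)*(m^3 - 2*m^2 - 3*m) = m^2*(m - 5)*(m^2 - 2*m - 3) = m^2*(m - 5)*(m + 1)*(m - 3)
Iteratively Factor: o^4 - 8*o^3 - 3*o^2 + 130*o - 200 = (o + 4)*(o^3 - 12*o^2 + 45*o - 50) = (o - 2)*(o + 4)*(o^2 - 10*o + 25) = (o - 5)*(o - 2)*(o + 4)*(o - 5)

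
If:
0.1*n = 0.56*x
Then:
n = 5.6*x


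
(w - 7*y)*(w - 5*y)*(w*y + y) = w^3*y - 12*w^2*y^2 + w^2*y + 35*w*y^3 - 12*w*y^2 + 35*y^3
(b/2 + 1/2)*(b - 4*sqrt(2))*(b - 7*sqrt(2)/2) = b^3/2 - 15*sqrt(2)*b^2/4 + b^2/2 - 15*sqrt(2)*b/4 + 14*b + 14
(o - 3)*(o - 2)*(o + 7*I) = o^3 - 5*o^2 + 7*I*o^2 + 6*o - 35*I*o + 42*I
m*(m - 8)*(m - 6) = m^3 - 14*m^2 + 48*m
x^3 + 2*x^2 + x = x*(x + 1)^2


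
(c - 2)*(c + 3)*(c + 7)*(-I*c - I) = -I*c^4 - 9*I*c^3 - 9*I*c^2 + 41*I*c + 42*I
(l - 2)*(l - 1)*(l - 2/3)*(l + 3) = l^4 - 2*l^3/3 - 7*l^2 + 32*l/3 - 4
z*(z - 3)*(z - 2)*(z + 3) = z^4 - 2*z^3 - 9*z^2 + 18*z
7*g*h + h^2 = h*(7*g + h)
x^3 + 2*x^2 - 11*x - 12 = (x - 3)*(x + 1)*(x + 4)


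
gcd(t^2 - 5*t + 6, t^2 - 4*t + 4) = t - 2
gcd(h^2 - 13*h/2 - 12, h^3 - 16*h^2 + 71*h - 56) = h - 8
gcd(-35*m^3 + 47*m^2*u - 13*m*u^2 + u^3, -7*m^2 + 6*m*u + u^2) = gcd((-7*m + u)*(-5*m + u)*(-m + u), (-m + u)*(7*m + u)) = -m + u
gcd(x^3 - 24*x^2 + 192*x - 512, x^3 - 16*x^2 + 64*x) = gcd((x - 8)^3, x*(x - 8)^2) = x^2 - 16*x + 64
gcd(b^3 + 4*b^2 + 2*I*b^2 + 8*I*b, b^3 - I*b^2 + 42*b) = b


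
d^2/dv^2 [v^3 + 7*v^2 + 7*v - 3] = 6*v + 14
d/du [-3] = 0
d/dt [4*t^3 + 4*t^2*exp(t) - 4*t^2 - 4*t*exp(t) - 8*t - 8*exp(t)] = 4*t^2*exp(t) + 12*t^2 + 4*t*exp(t) - 8*t - 12*exp(t) - 8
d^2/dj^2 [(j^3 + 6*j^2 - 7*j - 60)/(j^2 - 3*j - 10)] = 60*(j^3 + 3*j^2 + 21*j - 11)/(j^6 - 9*j^5 - 3*j^4 + 153*j^3 + 30*j^2 - 900*j - 1000)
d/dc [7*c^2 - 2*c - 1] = 14*c - 2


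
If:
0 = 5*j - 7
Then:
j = 7/5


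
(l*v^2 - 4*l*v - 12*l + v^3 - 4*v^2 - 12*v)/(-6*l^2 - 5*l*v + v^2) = (v^2 - 4*v - 12)/(-6*l + v)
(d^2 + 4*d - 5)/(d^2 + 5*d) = (d - 1)/d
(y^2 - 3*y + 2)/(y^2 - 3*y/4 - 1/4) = 4*(y - 2)/(4*y + 1)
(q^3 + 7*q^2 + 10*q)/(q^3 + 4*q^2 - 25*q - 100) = q*(q + 2)/(q^2 - q - 20)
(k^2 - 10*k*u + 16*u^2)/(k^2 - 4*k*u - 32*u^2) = (k - 2*u)/(k + 4*u)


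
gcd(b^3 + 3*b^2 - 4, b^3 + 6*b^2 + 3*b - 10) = b^2 + b - 2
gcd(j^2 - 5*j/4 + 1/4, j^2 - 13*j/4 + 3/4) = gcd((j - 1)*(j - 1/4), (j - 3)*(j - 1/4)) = j - 1/4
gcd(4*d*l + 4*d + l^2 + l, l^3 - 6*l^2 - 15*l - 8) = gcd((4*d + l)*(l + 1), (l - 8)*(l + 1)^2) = l + 1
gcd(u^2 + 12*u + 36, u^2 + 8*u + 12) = u + 6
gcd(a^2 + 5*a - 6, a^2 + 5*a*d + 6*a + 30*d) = a + 6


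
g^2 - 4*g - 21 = (g - 7)*(g + 3)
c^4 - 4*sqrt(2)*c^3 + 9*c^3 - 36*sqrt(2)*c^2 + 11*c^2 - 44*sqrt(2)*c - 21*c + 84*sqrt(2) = (c - 1)*(c + 3)*(c + 7)*(c - 4*sqrt(2))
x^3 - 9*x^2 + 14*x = x*(x - 7)*(x - 2)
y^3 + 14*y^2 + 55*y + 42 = (y + 1)*(y + 6)*(y + 7)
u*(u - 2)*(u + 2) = u^3 - 4*u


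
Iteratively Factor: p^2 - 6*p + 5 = (p - 1)*(p - 5)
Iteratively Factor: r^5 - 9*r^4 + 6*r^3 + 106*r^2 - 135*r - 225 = (r + 1)*(r^4 - 10*r^3 + 16*r^2 + 90*r - 225) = (r - 3)*(r + 1)*(r^3 - 7*r^2 - 5*r + 75) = (r - 5)*(r - 3)*(r + 1)*(r^2 - 2*r - 15) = (r - 5)*(r - 3)*(r + 1)*(r + 3)*(r - 5)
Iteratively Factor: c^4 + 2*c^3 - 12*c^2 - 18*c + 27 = (c + 3)*(c^3 - c^2 - 9*c + 9) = (c - 1)*(c + 3)*(c^2 - 9) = (c - 1)*(c + 3)^2*(c - 3)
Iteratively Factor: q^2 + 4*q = (q + 4)*(q)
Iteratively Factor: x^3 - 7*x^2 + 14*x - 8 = (x - 2)*(x^2 - 5*x + 4) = (x - 4)*(x - 2)*(x - 1)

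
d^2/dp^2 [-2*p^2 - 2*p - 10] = -4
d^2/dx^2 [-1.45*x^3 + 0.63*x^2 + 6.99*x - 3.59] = 1.26 - 8.7*x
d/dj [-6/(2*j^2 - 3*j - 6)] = 6*(4*j - 3)/(-2*j^2 + 3*j + 6)^2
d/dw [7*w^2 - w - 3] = 14*w - 1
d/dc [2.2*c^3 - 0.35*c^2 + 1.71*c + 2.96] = 6.6*c^2 - 0.7*c + 1.71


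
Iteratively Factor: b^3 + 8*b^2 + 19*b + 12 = (b + 1)*(b^2 + 7*b + 12) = (b + 1)*(b + 4)*(b + 3)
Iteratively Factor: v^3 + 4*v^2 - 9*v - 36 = (v + 3)*(v^2 + v - 12) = (v - 3)*(v + 3)*(v + 4)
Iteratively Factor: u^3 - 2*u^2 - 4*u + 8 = (u + 2)*(u^2 - 4*u + 4) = (u - 2)*(u + 2)*(u - 2)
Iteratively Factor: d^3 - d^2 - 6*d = (d)*(d^2 - d - 6) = d*(d - 3)*(d + 2)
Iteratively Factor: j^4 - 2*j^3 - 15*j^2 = (j)*(j^3 - 2*j^2 - 15*j) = j*(j + 3)*(j^2 - 5*j) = j^2*(j + 3)*(j - 5)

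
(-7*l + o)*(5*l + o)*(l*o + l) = -35*l^3*o - 35*l^3 - 2*l^2*o^2 - 2*l^2*o + l*o^3 + l*o^2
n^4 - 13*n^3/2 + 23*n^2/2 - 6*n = n*(n - 4)*(n - 3/2)*(n - 1)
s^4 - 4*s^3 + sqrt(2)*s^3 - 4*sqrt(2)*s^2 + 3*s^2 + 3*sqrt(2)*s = s*(s - 3)*(s - 1)*(s + sqrt(2))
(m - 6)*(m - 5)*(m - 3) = m^3 - 14*m^2 + 63*m - 90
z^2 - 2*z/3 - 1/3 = (z - 1)*(z + 1/3)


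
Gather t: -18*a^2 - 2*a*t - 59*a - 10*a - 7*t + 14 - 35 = -18*a^2 - 69*a + t*(-2*a - 7) - 21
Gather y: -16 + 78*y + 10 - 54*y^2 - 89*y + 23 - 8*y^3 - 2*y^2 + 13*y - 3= -8*y^3 - 56*y^2 + 2*y + 14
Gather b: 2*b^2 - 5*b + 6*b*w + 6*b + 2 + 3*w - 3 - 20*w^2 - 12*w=2*b^2 + b*(6*w + 1) - 20*w^2 - 9*w - 1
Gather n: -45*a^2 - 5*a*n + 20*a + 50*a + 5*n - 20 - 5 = -45*a^2 + 70*a + n*(5 - 5*a) - 25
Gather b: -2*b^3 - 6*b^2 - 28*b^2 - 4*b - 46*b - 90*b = -2*b^3 - 34*b^2 - 140*b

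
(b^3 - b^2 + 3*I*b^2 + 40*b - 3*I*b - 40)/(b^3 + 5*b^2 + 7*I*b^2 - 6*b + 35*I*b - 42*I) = (b^2 + 3*I*b + 40)/(b^2 + b*(6 + 7*I) + 42*I)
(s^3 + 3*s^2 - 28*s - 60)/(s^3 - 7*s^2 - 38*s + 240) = (s + 2)/(s - 8)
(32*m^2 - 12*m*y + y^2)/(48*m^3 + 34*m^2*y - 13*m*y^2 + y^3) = (-4*m + y)/(-6*m^2 - 5*m*y + y^2)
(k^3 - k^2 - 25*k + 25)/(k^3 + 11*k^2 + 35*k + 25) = (k^2 - 6*k + 5)/(k^2 + 6*k + 5)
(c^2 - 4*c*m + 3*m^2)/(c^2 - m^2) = (c - 3*m)/(c + m)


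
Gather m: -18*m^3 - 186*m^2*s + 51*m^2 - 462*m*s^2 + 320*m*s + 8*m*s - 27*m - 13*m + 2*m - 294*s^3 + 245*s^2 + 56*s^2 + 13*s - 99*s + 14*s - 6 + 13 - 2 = -18*m^3 + m^2*(51 - 186*s) + m*(-462*s^2 + 328*s - 38) - 294*s^3 + 301*s^2 - 72*s + 5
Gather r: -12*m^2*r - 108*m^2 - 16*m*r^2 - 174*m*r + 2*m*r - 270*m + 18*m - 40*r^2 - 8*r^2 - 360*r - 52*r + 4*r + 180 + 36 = -108*m^2 - 252*m + r^2*(-16*m - 48) + r*(-12*m^2 - 172*m - 408) + 216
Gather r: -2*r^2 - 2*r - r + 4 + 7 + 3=-2*r^2 - 3*r + 14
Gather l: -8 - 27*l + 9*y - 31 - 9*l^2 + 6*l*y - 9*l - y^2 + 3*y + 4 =-9*l^2 + l*(6*y - 36) - y^2 + 12*y - 35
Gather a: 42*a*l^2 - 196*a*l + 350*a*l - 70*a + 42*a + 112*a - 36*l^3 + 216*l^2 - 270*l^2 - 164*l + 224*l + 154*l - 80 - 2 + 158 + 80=a*(42*l^2 + 154*l + 84) - 36*l^3 - 54*l^2 + 214*l + 156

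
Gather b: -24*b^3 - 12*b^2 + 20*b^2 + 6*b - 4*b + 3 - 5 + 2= -24*b^3 + 8*b^2 + 2*b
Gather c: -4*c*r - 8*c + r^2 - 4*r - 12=c*(-4*r - 8) + r^2 - 4*r - 12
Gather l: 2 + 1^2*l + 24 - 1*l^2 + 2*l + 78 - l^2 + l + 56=-2*l^2 + 4*l + 160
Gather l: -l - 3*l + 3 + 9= 12 - 4*l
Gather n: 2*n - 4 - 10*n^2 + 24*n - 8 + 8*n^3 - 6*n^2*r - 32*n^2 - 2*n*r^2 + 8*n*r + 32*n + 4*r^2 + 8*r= 8*n^3 + n^2*(-6*r - 42) + n*(-2*r^2 + 8*r + 58) + 4*r^2 + 8*r - 12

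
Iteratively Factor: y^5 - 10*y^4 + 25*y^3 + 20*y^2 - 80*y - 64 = (y - 4)*(y^4 - 6*y^3 + y^2 + 24*y + 16) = (y - 4)*(y + 1)*(y^3 - 7*y^2 + 8*y + 16) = (y - 4)^2*(y + 1)*(y^2 - 3*y - 4) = (y - 4)^3*(y + 1)*(y + 1)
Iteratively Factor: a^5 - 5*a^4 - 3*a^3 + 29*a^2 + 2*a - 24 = (a + 1)*(a^4 - 6*a^3 + 3*a^2 + 26*a - 24) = (a + 1)*(a + 2)*(a^3 - 8*a^2 + 19*a - 12) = (a - 1)*(a + 1)*(a + 2)*(a^2 - 7*a + 12) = (a - 3)*(a - 1)*(a + 1)*(a + 2)*(a - 4)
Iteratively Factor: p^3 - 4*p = (p)*(p^2 - 4) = p*(p + 2)*(p - 2)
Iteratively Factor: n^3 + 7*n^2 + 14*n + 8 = (n + 4)*(n^2 + 3*n + 2) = (n + 1)*(n + 4)*(n + 2)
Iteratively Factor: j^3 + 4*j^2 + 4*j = (j + 2)*(j^2 + 2*j) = j*(j + 2)*(j + 2)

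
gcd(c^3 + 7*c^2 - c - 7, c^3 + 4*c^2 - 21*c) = c + 7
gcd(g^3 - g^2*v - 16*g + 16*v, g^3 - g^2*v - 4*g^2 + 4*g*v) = -g^2 + g*v + 4*g - 4*v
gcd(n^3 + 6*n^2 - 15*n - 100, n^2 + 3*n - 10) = n + 5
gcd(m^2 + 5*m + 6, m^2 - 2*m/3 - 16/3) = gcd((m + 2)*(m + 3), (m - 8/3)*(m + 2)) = m + 2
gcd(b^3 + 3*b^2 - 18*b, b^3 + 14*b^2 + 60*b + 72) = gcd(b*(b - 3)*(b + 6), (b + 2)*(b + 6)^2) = b + 6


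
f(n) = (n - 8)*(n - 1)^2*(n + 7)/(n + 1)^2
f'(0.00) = 223.00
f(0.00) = -56.00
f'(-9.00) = -27.03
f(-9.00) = 53.12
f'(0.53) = 29.53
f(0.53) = -5.31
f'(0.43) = 43.83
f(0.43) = -8.94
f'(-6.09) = -28.33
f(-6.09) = -24.88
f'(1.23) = -4.61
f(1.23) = -0.59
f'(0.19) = 107.68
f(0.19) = -26.02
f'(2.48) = -6.63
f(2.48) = -9.46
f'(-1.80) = -1171.10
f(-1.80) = -624.26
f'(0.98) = 0.58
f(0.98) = -0.01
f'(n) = (n - 8)*(n - 1)^2/(n + 1)^2 - 2*(n - 8)*(n - 1)^2*(n + 7)/(n + 1)^3 + (n - 8)*(n + 7)*(2*n - 2)/(n + 1)^2 + (n - 1)^2*(n + 7)/(n + 1)^2 = (2*n^4 + n^3 - 9*n^2 - 217*n + 223)/(n^3 + 3*n^2 + 3*n + 1)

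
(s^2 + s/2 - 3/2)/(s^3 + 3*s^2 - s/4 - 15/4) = 2/(2*s + 5)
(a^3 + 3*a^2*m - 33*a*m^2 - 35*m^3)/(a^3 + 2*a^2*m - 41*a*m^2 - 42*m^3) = (a - 5*m)/(a - 6*m)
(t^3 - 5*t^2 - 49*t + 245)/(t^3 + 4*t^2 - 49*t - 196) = (t - 5)/(t + 4)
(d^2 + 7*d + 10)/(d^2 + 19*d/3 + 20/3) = 3*(d + 2)/(3*d + 4)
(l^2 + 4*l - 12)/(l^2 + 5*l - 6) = (l - 2)/(l - 1)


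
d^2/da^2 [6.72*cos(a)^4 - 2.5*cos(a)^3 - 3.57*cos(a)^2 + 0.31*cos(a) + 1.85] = -107.52*cos(a)^4 + 22.5*cos(a)^3 + 94.92*cos(a)^2 - 15.31*cos(a) - 7.14000000000001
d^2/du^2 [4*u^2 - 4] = 8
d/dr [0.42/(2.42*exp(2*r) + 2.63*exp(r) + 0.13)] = (-2.0328*exp(r) - 1.1046)*exp(r)/(2.42*exp(2*r) + 2.63*exp(r) + 0.13)^2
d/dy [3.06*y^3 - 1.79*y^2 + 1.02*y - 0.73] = 9.18*y^2 - 3.58*y + 1.02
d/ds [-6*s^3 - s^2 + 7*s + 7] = -18*s^2 - 2*s + 7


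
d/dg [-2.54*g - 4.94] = -2.54000000000000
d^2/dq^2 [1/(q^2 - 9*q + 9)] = 2*(-q^2 + 9*q + (2*q - 9)^2 - 9)/(q^2 - 9*q + 9)^3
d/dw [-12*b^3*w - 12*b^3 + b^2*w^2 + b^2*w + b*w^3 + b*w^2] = b*(-12*b^2 + 2*b*w + b + 3*w^2 + 2*w)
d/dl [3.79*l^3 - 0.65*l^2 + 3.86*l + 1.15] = 11.37*l^2 - 1.3*l + 3.86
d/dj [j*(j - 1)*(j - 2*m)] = 3*j^2 - 4*j*m - 2*j + 2*m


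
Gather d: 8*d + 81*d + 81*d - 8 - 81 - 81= 170*d - 170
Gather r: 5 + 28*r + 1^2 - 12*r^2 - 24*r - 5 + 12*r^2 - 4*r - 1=0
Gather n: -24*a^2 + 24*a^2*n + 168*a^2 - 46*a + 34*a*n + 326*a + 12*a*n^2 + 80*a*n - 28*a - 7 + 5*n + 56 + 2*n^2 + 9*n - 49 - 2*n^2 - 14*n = 144*a^2 + 12*a*n^2 + 252*a + n*(24*a^2 + 114*a)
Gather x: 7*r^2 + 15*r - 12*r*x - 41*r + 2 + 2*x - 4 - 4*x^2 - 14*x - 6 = 7*r^2 - 26*r - 4*x^2 + x*(-12*r - 12) - 8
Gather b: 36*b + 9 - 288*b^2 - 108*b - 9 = -288*b^2 - 72*b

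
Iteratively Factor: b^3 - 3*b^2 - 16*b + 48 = (b - 3)*(b^2 - 16) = (b - 4)*(b - 3)*(b + 4)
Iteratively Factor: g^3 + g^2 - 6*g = (g - 2)*(g^2 + 3*g) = (g - 2)*(g + 3)*(g)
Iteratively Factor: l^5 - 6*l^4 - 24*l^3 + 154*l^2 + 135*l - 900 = (l - 3)*(l^4 - 3*l^3 - 33*l^2 + 55*l + 300) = (l - 5)*(l - 3)*(l^3 + 2*l^2 - 23*l - 60) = (l - 5)*(l - 3)*(l + 3)*(l^2 - l - 20) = (l - 5)^2*(l - 3)*(l + 3)*(l + 4)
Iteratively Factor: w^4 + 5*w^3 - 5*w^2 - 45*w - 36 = (w + 1)*(w^3 + 4*w^2 - 9*w - 36) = (w + 1)*(w + 4)*(w^2 - 9) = (w + 1)*(w + 3)*(w + 4)*(w - 3)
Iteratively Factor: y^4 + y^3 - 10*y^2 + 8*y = (y)*(y^3 + y^2 - 10*y + 8) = y*(y - 1)*(y^2 + 2*y - 8) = y*(y - 1)*(y + 4)*(y - 2)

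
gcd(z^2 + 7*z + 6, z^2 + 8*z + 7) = z + 1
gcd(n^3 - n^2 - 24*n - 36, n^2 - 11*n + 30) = n - 6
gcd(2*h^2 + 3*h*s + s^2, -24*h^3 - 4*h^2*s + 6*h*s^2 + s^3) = 2*h + s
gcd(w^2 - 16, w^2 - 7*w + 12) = w - 4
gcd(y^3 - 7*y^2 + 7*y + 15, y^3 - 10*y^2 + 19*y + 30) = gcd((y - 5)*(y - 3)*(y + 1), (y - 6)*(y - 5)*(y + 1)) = y^2 - 4*y - 5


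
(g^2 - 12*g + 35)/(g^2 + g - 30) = (g - 7)/(g + 6)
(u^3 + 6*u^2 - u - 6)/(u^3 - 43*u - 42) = (u - 1)/(u - 7)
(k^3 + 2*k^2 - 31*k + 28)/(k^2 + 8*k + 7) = (k^2 - 5*k + 4)/(k + 1)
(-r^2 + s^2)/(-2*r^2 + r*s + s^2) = (r + s)/(2*r + s)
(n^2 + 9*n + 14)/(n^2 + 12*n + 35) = (n + 2)/(n + 5)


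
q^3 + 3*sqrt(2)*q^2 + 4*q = q*(q + sqrt(2))*(q + 2*sqrt(2))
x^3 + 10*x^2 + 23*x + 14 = (x + 1)*(x + 2)*(x + 7)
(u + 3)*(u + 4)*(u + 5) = u^3 + 12*u^2 + 47*u + 60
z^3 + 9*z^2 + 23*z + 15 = (z + 1)*(z + 3)*(z + 5)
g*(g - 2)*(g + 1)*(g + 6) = g^4 + 5*g^3 - 8*g^2 - 12*g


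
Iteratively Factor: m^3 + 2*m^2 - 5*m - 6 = (m + 1)*(m^2 + m - 6) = (m - 2)*(m + 1)*(m + 3)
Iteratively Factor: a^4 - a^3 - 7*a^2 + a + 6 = (a - 3)*(a^3 + 2*a^2 - a - 2) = (a - 3)*(a + 2)*(a^2 - 1) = (a - 3)*(a + 1)*(a + 2)*(a - 1)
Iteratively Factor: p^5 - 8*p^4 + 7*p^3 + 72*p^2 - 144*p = (p - 4)*(p^4 - 4*p^3 - 9*p^2 + 36*p) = (p - 4)*(p + 3)*(p^3 - 7*p^2 + 12*p) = (p - 4)*(p - 3)*(p + 3)*(p^2 - 4*p) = (p - 4)^2*(p - 3)*(p + 3)*(p)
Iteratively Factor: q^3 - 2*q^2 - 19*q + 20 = (q - 5)*(q^2 + 3*q - 4) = (q - 5)*(q + 4)*(q - 1)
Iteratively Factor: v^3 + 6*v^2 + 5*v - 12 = (v + 4)*(v^2 + 2*v - 3) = (v + 3)*(v + 4)*(v - 1)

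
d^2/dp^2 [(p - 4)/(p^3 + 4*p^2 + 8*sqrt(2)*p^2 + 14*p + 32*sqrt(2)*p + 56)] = 2*((p - 4)*(3*p^2 + 8*p + 16*sqrt(2)*p + 14 + 32*sqrt(2))^2 - (3*p^2 + 8*p + 16*sqrt(2)*p + (p - 4)*(3*p + 4 + 8*sqrt(2)) + 14 + 32*sqrt(2))*(p^3 + 4*p^2 + 8*sqrt(2)*p^2 + 14*p + 32*sqrt(2)*p + 56))/(p^3 + 4*p^2 + 8*sqrt(2)*p^2 + 14*p + 32*sqrt(2)*p + 56)^3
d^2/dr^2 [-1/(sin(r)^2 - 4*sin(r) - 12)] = 2*(2*sin(r)^4 - 6*sin(r)^3 + 29*sin(r)^2 - 12*sin(r) - 28)/((sin(r) - 6)^3*(sin(r) + 2)^3)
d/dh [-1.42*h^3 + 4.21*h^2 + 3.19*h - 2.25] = -4.26*h^2 + 8.42*h + 3.19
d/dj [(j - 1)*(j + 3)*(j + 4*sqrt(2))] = 3*j^2 + 4*j + 8*sqrt(2)*j - 3 + 8*sqrt(2)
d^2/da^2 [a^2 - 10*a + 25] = 2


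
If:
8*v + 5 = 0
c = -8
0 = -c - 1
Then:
No Solution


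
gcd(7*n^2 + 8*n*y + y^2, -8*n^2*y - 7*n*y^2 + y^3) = n + y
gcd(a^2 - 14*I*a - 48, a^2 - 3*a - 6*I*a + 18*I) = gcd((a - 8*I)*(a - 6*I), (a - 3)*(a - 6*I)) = a - 6*I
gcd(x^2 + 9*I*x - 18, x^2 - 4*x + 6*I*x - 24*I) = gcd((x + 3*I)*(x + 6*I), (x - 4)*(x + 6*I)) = x + 6*I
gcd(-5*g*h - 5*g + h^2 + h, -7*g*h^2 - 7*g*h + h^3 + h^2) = h + 1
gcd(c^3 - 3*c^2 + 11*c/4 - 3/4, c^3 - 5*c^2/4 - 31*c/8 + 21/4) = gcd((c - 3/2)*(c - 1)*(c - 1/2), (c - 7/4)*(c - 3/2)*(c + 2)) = c - 3/2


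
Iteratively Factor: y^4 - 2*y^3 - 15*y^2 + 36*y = (y - 3)*(y^3 + y^2 - 12*y) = (y - 3)^2*(y^2 + 4*y) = (y - 3)^2*(y + 4)*(y)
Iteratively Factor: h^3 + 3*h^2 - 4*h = (h + 4)*(h^2 - h) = h*(h + 4)*(h - 1)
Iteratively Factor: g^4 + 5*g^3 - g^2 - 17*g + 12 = (g + 3)*(g^3 + 2*g^2 - 7*g + 4) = (g - 1)*(g + 3)*(g^2 + 3*g - 4) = (g - 1)*(g + 3)*(g + 4)*(g - 1)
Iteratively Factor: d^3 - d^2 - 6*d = (d + 2)*(d^2 - 3*d) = (d - 3)*(d + 2)*(d)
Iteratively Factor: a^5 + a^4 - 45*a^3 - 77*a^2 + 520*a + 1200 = (a - 5)*(a^4 + 6*a^3 - 15*a^2 - 152*a - 240) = (a - 5)*(a + 4)*(a^3 + 2*a^2 - 23*a - 60) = (a - 5)*(a + 3)*(a + 4)*(a^2 - a - 20) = (a - 5)^2*(a + 3)*(a + 4)*(a + 4)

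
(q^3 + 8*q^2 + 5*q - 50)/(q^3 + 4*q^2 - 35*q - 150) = (q - 2)/(q - 6)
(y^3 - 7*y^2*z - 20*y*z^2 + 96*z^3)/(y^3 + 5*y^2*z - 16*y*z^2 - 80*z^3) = (y^2 - 11*y*z + 24*z^2)/(y^2 + y*z - 20*z^2)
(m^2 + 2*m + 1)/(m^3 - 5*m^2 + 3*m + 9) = (m + 1)/(m^2 - 6*m + 9)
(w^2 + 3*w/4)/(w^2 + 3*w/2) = (4*w + 3)/(2*(2*w + 3))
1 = 1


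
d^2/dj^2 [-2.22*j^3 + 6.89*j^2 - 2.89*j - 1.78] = 13.78 - 13.32*j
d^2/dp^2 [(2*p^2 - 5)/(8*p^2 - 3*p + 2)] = 2*(48*p^3 - 1056*p^2 + 360*p + 43)/(512*p^6 - 576*p^5 + 600*p^4 - 315*p^3 + 150*p^2 - 36*p + 8)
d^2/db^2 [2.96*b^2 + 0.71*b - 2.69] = 5.92000000000000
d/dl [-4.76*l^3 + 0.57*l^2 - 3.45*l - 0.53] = -14.28*l^2 + 1.14*l - 3.45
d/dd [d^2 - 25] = 2*d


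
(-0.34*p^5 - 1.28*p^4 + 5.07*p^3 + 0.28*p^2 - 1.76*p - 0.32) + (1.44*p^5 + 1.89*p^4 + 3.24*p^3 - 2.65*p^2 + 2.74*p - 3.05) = 1.1*p^5 + 0.61*p^4 + 8.31*p^3 - 2.37*p^2 + 0.98*p - 3.37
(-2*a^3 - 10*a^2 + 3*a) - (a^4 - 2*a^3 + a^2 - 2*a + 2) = -a^4 - 11*a^2 + 5*a - 2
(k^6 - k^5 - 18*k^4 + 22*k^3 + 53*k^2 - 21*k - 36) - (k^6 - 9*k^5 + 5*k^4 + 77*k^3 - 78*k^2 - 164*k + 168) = 8*k^5 - 23*k^4 - 55*k^3 + 131*k^2 + 143*k - 204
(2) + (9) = 11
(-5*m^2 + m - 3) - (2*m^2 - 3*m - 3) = -7*m^2 + 4*m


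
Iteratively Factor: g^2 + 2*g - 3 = (g - 1)*(g + 3)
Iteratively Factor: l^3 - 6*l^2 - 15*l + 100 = (l + 4)*(l^2 - 10*l + 25) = (l - 5)*(l + 4)*(l - 5)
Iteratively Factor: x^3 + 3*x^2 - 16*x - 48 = (x + 3)*(x^2 - 16) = (x + 3)*(x + 4)*(x - 4)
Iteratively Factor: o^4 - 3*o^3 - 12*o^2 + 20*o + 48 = (o - 4)*(o^3 + o^2 - 8*o - 12) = (o - 4)*(o + 2)*(o^2 - o - 6) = (o - 4)*(o + 2)^2*(o - 3)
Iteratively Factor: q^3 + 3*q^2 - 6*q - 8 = (q + 4)*(q^2 - q - 2) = (q - 2)*(q + 4)*(q + 1)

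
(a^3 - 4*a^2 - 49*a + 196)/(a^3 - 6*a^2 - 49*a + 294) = (a - 4)/(a - 6)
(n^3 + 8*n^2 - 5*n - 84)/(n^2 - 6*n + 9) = (n^2 + 11*n + 28)/(n - 3)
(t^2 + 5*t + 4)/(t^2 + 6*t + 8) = (t + 1)/(t + 2)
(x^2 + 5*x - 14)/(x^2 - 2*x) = (x + 7)/x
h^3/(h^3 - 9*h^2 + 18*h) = h^2/(h^2 - 9*h + 18)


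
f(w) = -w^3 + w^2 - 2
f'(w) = -3*w^2 + 2*w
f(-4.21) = 90.34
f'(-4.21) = -61.59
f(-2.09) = 11.50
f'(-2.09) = -17.28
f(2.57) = -12.37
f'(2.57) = -14.67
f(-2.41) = 17.81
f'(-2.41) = -22.24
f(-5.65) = 210.28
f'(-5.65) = -107.07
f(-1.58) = 4.44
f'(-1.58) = -10.65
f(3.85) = -44.24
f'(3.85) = -36.77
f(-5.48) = 192.60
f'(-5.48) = -101.05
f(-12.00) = 1870.00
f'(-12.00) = -456.00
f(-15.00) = 3598.00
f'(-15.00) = -705.00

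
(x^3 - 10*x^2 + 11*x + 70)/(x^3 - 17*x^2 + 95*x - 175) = (x + 2)/(x - 5)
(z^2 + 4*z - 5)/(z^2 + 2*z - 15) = (z - 1)/(z - 3)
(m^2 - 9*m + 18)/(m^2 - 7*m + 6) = (m - 3)/(m - 1)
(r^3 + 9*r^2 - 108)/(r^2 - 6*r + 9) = (r^2 + 12*r + 36)/(r - 3)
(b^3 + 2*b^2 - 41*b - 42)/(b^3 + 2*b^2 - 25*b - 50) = (b^3 + 2*b^2 - 41*b - 42)/(b^3 + 2*b^2 - 25*b - 50)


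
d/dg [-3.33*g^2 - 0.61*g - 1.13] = -6.66*g - 0.61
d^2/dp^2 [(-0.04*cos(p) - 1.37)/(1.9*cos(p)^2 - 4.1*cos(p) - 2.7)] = (-0.291557000043528*(1 - cos(p)^2)^2 - 0.00209515242088768*cos(p)^5 + 0.450871287416027*cos(p)^3 - 0.888174866876569*cos(p)^2 - 0.695409236662266*cos(p) + 1.15094673611816)/(-0.463414634146341*cos(p)^2 + 1.0*cos(p) + 0.658536585365854)^3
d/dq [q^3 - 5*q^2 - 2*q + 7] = 3*q^2 - 10*q - 2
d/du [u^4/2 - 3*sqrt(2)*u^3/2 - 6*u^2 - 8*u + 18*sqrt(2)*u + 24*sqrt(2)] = 2*u^3 - 9*sqrt(2)*u^2/2 - 12*u - 8 + 18*sqrt(2)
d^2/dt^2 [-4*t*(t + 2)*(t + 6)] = -24*t - 64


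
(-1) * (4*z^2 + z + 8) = -4*z^2 - z - 8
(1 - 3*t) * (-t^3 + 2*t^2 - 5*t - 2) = 3*t^4 - 7*t^3 + 17*t^2 + t - 2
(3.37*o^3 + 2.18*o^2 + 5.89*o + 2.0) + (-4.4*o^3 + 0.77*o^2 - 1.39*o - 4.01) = -1.03*o^3 + 2.95*o^2 + 4.5*o - 2.01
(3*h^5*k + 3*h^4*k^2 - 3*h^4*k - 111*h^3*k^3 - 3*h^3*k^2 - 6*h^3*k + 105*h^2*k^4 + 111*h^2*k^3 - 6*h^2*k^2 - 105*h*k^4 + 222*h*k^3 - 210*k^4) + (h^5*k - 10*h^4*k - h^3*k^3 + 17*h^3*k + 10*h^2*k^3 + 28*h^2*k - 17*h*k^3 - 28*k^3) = 4*h^5*k + 3*h^4*k^2 - 13*h^4*k - 112*h^3*k^3 - 3*h^3*k^2 + 11*h^3*k + 105*h^2*k^4 + 121*h^2*k^3 - 6*h^2*k^2 + 28*h^2*k - 105*h*k^4 + 205*h*k^3 - 210*k^4 - 28*k^3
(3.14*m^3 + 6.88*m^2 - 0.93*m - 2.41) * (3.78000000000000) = 11.8692*m^3 + 26.0064*m^2 - 3.5154*m - 9.1098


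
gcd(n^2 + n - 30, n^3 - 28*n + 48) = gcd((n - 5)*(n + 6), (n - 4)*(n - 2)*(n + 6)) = n + 6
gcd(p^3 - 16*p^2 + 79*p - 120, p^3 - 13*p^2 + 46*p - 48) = p^2 - 11*p + 24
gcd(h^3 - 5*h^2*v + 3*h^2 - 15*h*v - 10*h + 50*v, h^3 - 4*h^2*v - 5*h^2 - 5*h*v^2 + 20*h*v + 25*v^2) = -h + 5*v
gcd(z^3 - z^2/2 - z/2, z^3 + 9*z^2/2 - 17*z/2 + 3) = z - 1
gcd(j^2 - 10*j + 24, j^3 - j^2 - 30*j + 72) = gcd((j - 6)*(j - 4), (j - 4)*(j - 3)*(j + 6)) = j - 4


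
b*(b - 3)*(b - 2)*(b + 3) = b^4 - 2*b^3 - 9*b^2 + 18*b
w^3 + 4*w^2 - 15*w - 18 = (w - 3)*(w + 1)*(w + 6)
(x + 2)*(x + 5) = x^2 + 7*x + 10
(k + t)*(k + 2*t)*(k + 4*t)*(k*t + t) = k^4*t + 7*k^3*t^2 + k^3*t + 14*k^2*t^3 + 7*k^2*t^2 + 8*k*t^4 + 14*k*t^3 + 8*t^4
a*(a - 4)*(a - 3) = a^3 - 7*a^2 + 12*a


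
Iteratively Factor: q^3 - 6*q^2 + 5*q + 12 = (q - 4)*(q^2 - 2*q - 3) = (q - 4)*(q - 3)*(q + 1)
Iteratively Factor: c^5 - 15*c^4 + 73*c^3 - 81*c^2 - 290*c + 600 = (c - 4)*(c^4 - 11*c^3 + 29*c^2 + 35*c - 150) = (c - 5)*(c - 4)*(c^3 - 6*c^2 - c + 30) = (c - 5)^2*(c - 4)*(c^2 - c - 6) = (c - 5)^2*(c - 4)*(c - 3)*(c + 2)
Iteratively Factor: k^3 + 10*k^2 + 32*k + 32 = (k + 2)*(k^2 + 8*k + 16) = (k + 2)*(k + 4)*(k + 4)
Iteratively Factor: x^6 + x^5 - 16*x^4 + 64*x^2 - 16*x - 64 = (x + 2)*(x^5 - x^4 - 14*x^3 + 28*x^2 + 8*x - 32) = (x - 2)*(x + 2)*(x^4 + x^3 - 12*x^2 + 4*x + 16) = (x - 2)*(x + 2)*(x + 4)*(x^3 - 3*x^2 + 4) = (x - 2)^2*(x + 2)*(x + 4)*(x^2 - x - 2) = (x - 2)^3*(x + 2)*(x + 4)*(x + 1)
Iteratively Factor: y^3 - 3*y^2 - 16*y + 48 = (y - 3)*(y^2 - 16) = (y - 4)*(y - 3)*(y + 4)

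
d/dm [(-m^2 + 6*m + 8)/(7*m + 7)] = (-m^2 - 2*m - 2)/(7*(m^2 + 2*m + 1))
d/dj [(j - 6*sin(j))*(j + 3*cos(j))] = -(j - 6*sin(j))*(3*sin(j) - 1) - (j + 3*cos(j))*(6*cos(j) - 1)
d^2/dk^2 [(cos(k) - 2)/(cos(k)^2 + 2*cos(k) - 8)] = (sin(k)^2 + 4*cos(k) + 1)/(cos(k) + 4)^3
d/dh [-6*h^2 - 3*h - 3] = -12*h - 3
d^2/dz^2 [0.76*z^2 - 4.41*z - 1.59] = 1.52000000000000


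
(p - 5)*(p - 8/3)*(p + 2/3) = p^3 - 7*p^2 + 74*p/9 + 80/9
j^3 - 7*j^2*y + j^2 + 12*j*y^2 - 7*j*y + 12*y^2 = (j + 1)*(j - 4*y)*(j - 3*y)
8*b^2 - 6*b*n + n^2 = (-4*b + n)*(-2*b + n)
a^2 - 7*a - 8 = (a - 8)*(a + 1)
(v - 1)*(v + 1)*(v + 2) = v^3 + 2*v^2 - v - 2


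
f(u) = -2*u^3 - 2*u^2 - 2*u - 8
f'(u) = -6*u^2 - 4*u - 2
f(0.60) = -10.35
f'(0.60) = -6.56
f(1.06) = -14.75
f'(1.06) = -12.98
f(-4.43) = 135.49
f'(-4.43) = -102.03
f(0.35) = -9.03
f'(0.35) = -4.14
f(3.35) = -112.34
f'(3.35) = -82.74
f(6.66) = -700.85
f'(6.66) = -294.77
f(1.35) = -19.27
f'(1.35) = -18.34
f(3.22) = -101.95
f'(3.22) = -77.09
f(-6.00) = 364.00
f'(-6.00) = -194.00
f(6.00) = -524.00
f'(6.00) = -242.00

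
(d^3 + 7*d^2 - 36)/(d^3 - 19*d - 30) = (d^2 + 4*d - 12)/(d^2 - 3*d - 10)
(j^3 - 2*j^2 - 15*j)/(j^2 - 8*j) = (j^2 - 2*j - 15)/(j - 8)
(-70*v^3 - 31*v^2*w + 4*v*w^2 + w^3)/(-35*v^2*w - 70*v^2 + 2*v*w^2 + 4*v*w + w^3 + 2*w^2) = (2*v + w)/(w + 2)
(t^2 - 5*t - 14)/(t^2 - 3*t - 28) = (t + 2)/(t + 4)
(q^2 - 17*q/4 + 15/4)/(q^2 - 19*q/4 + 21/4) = (4*q - 5)/(4*q - 7)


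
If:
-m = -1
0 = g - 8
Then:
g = 8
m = 1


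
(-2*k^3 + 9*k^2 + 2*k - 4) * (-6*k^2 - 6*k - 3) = 12*k^5 - 42*k^4 - 60*k^3 - 15*k^2 + 18*k + 12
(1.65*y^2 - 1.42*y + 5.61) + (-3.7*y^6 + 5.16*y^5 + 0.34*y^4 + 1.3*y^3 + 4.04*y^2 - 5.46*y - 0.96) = -3.7*y^6 + 5.16*y^5 + 0.34*y^4 + 1.3*y^3 + 5.69*y^2 - 6.88*y + 4.65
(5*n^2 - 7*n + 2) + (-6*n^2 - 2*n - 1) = -n^2 - 9*n + 1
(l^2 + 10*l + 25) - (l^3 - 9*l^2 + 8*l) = -l^3 + 10*l^2 + 2*l + 25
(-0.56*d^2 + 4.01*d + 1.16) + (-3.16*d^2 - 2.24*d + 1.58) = -3.72*d^2 + 1.77*d + 2.74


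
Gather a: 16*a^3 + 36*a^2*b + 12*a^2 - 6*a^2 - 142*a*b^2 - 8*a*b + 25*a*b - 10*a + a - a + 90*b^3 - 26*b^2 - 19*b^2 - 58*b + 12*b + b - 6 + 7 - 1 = 16*a^3 + a^2*(36*b + 6) + a*(-142*b^2 + 17*b - 10) + 90*b^3 - 45*b^2 - 45*b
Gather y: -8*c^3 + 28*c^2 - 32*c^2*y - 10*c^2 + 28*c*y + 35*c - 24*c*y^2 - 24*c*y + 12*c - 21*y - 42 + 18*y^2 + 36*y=-8*c^3 + 18*c^2 + 47*c + y^2*(18 - 24*c) + y*(-32*c^2 + 4*c + 15) - 42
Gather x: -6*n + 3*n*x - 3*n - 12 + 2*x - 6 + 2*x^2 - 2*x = 3*n*x - 9*n + 2*x^2 - 18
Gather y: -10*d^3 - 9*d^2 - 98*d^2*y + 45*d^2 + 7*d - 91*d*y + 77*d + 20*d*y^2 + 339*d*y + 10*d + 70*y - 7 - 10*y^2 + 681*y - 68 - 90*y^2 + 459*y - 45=-10*d^3 + 36*d^2 + 94*d + y^2*(20*d - 100) + y*(-98*d^2 + 248*d + 1210) - 120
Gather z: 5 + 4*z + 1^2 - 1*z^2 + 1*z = -z^2 + 5*z + 6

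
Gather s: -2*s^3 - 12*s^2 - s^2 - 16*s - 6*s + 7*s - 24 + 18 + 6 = -2*s^3 - 13*s^2 - 15*s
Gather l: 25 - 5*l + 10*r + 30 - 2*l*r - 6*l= l*(-2*r - 11) + 10*r + 55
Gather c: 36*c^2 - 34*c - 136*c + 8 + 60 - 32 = 36*c^2 - 170*c + 36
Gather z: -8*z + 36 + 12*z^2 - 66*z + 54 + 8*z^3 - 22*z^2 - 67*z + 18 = 8*z^3 - 10*z^2 - 141*z + 108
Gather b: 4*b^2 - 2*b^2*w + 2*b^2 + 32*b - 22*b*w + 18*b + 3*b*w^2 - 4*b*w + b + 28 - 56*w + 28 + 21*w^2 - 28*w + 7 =b^2*(6 - 2*w) + b*(3*w^2 - 26*w + 51) + 21*w^2 - 84*w + 63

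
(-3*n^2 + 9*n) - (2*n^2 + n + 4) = -5*n^2 + 8*n - 4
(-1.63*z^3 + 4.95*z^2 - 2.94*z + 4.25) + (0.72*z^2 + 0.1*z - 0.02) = -1.63*z^3 + 5.67*z^2 - 2.84*z + 4.23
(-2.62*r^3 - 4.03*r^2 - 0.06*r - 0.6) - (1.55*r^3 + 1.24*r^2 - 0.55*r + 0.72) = -4.17*r^3 - 5.27*r^2 + 0.49*r - 1.32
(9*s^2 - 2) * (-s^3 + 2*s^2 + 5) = -9*s^5 + 18*s^4 + 2*s^3 + 41*s^2 - 10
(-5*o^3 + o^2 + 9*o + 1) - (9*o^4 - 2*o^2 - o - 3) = -9*o^4 - 5*o^3 + 3*o^2 + 10*o + 4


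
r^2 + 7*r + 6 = (r + 1)*(r + 6)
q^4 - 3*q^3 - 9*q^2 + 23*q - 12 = (q - 4)*(q - 1)^2*(q + 3)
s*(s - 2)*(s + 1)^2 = s^4 - 3*s^2 - 2*s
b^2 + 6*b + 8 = (b + 2)*(b + 4)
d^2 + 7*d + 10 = (d + 2)*(d + 5)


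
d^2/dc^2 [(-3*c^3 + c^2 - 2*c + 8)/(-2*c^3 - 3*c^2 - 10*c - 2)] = 4*(-11*c^6 - 78*c^5 - 84*c^4 - 33*c^3 - 273*c^2 - 312*c - 398)/(8*c^9 + 36*c^8 + 174*c^7 + 411*c^6 + 942*c^5 + 1194*c^4 + 1384*c^3 + 636*c^2 + 120*c + 8)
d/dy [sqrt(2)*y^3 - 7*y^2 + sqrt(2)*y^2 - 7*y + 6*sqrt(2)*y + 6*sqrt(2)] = 3*sqrt(2)*y^2 - 14*y + 2*sqrt(2)*y - 7 + 6*sqrt(2)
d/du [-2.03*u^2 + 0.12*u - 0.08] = 0.12 - 4.06*u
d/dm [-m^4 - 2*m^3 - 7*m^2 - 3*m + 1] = -4*m^3 - 6*m^2 - 14*m - 3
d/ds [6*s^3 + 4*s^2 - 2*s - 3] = 18*s^2 + 8*s - 2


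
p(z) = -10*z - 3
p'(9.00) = -10.00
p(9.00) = -93.00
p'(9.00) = -10.00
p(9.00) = -93.00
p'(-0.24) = -10.00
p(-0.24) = -0.60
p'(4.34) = -10.00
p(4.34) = -46.40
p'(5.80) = -10.00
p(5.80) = -61.00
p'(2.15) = -10.00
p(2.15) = -24.50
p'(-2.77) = -10.00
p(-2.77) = 24.70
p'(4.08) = -10.00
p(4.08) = -43.80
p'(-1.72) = -10.00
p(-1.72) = 14.20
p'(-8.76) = -10.00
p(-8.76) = 84.60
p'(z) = -10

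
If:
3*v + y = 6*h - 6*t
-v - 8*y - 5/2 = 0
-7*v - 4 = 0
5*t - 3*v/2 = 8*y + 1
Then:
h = -153/224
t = -5/14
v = -4/7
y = -27/112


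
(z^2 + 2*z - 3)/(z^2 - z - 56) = (-z^2 - 2*z + 3)/(-z^2 + z + 56)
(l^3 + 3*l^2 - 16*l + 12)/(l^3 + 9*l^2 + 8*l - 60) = (l - 1)/(l + 5)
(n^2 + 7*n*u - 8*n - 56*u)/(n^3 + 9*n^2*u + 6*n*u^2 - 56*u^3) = (8 - n)/(-n^2 - 2*n*u + 8*u^2)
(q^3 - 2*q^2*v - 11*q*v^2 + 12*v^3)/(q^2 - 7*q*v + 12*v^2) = (q^2 + 2*q*v - 3*v^2)/(q - 3*v)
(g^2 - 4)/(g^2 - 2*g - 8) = (g - 2)/(g - 4)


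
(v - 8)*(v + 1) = v^2 - 7*v - 8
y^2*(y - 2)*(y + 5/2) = y^4 + y^3/2 - 5*y^2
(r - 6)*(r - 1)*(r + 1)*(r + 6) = r^4 - 37*r^2 + 36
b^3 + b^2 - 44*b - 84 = (b - 7)*(b + 2)*(b + 6)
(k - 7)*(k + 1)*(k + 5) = k^3 - k^2 - 37*k - 35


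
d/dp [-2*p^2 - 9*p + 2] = -4*p - 9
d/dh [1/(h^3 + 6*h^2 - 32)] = 3*h*(-h - 4)/(h^3 + 6*h^2 - 32)^2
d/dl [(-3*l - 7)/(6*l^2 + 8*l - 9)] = (18*l^2 + 84*l + 83)/(36*l^4 + 96*l^3 - 44*l^2 - 144*l + 81)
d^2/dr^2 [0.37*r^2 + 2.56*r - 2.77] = 0.740000000000000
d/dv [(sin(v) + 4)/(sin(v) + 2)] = -2*cos(v)/(sin(v) + 2)^2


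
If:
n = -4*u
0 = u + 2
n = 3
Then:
No Solution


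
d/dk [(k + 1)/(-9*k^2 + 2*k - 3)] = (9*k^2 + 18*k - 5)/(81*k^4 - 36*k^3 + 58*k^2 - 12*k + 9)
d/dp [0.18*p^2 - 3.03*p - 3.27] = 0.36*p - 3.03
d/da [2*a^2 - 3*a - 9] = 4*a - 3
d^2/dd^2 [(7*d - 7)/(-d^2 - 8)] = 14*(4*d^2*(1 - d) + (3*d - 1)*(d^2 + 8))/(d^2 + 8)^3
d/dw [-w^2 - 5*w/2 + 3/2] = -2*w - 5/2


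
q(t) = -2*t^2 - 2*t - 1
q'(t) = -4*t - 2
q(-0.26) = -0.62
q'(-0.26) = -0.96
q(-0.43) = -0.51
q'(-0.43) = -0.28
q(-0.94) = -0.89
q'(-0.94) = 1.76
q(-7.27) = -92.17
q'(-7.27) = 27.08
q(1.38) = -7.57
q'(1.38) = -7.52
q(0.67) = -3.24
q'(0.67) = -4.68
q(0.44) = -2.27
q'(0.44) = -3.76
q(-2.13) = -5.81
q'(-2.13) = 6.52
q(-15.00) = -421.00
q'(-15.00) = 58.00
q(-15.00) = -421.00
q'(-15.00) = 58.00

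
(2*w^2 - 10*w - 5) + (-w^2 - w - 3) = w^2 - 11*w - 8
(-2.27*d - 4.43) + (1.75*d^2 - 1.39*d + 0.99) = 1.75*d^2 - 3.66*d - 3.44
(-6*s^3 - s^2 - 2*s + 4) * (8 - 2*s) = 12*s^4 - 46*s^3 - 4*s^2 - 24*s + 32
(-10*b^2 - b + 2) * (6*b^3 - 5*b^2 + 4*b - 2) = -60*b^5 + 44*b^4 - 23*b^3 + 6*b^2 + 10*b - 4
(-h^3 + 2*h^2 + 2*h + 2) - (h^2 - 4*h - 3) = -h^3 + h^2 + 6*h + 5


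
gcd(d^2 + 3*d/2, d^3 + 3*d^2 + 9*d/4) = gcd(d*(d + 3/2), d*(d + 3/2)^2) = d^2 + 3*d/2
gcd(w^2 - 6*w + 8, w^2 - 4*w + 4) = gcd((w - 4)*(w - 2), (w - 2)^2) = w - 2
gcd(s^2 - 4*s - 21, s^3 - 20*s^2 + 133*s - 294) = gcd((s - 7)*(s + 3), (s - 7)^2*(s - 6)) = s - 7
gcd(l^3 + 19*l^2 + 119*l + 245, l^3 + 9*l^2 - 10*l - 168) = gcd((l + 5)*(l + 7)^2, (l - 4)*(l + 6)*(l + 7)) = l + 7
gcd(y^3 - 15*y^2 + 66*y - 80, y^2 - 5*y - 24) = y - 8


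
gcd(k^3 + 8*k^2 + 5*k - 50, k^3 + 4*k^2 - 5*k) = k + 5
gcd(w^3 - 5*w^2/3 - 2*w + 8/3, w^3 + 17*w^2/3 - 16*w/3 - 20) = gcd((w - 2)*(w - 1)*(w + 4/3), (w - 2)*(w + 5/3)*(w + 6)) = w - 2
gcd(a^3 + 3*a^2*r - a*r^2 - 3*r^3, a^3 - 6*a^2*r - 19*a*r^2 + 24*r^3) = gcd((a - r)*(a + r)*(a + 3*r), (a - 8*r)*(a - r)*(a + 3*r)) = -a^2 - 2*a*r + 3*r^2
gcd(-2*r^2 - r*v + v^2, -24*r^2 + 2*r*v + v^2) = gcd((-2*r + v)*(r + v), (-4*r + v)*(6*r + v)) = 1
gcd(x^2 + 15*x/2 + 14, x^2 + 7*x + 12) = x + 4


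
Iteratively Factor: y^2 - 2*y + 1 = (y - 1)*(y - 1)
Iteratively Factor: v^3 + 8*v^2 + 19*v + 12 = (v + 1)*(v^2 + 7*v + 12) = (v + 1)*(v + 3)*(v + 4)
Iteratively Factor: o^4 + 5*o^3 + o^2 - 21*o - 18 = (o + 1)*(o^3 + 4*o^2 - 3*o - 18) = (o - 2)*(o + 1)*(o^2 + 6*o + 9) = (o - 2)*(o + 1)*(o + 3)*(o + 3)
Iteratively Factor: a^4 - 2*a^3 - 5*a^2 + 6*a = (a - 3)*(a^3 + a^2 - 2*a) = a*(a - 3)*(a^2 + a - 2) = a*(a - 3)*(a - 1)*(a + 2)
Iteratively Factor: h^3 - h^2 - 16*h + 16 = (h - 4)*(h^2 + 3*h - 4) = (h - 4)*(h + 4)*(h - 1)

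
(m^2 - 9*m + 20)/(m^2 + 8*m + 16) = (m^2 - 9*m + 20)/(m^2 + 8*m + 16)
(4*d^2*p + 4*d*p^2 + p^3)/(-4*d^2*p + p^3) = (2*d + p)/(-2*d + p)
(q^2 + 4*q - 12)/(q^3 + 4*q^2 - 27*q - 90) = (q - 2)/(q^2 - 2*q - 15)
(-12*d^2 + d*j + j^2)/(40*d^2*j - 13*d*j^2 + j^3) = (-12*d^2 + d*j + j^2)/(j*(40*d^2 - 13*d*j + j^2))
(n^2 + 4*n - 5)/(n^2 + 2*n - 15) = (n - 1)/(n - 3)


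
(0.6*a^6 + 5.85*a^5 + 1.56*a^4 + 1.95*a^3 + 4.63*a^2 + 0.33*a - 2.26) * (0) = 0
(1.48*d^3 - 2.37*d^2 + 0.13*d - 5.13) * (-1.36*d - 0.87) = -2.0128*d^4 + 1.9356*d^3 + 1.8851*d^2 + 6.8637*d + 4.4631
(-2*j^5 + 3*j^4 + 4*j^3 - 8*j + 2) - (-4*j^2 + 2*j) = -2*j^5 + 3*j^4 + 4*j^3 + 4*j^2 - 10*j + 2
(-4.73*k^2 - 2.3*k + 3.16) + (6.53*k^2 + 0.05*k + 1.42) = 1.8*k^2 - 2.25*k + 4.58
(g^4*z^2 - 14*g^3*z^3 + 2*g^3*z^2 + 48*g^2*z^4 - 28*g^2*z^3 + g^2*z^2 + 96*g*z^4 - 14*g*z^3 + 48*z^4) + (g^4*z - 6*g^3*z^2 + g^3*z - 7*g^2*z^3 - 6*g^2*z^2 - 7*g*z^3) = g^4*z^2 + g^4*z - 14*g^3*z^3 - 4*g^3*z^2 + g^3*z + 48*g^2*z^4 - 35*g^2*z^3 - 5*g^2*z^2 + 96*g*z^4 - 21*g*z^3 + 48*z^4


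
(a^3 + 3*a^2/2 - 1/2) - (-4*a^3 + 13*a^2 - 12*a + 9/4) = 5*a^3 - 23*a^2/2 + 12*a - 11/4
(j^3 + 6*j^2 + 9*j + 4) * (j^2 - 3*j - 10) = j^5 + 3*j^4 - 19*j^3 - 83*j^2 - 102*j - 40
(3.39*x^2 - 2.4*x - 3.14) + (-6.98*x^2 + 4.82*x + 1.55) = -3.59*x^2 + 2.42*x - 1.59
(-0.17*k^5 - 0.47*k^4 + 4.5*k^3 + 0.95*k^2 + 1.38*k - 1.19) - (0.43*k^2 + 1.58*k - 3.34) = -0.17*k^5 - 0.47*k^4 + 4.5*k^3 + 0.52*k^2 - 0.2*k + 2.15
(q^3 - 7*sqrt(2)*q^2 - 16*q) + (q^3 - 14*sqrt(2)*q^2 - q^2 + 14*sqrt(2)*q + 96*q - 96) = 2*q^3 - 21*sqrt(2)*q^2 - q^2 + 14*sqrt(2)*q + 80*q - 96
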